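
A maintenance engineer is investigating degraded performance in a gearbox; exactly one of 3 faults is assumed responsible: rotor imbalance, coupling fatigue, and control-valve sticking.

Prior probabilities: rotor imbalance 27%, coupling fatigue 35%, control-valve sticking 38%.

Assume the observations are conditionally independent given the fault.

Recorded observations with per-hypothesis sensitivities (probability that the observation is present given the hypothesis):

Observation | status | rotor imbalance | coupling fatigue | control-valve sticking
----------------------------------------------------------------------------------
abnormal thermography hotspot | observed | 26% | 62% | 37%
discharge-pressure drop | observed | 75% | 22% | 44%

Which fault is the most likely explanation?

For each hypothesis, the unnormalized posterior weight is prior × product of the observation likelihoods:
  rotor imbalance: 0.27 × 0.26 × 0.75 = 0.05265
  coupling fatigue: 0.35 × 0.62 × 0.22 = 0.04774
  control-valve sticking: 0.38 × 0.37 × 0.44 = 0.061864
Normalizing constant Z = 0.05265 + 0.04774 + 0.061864 = 0.16225.
P(rotor imbalance | evidence) ≈ 0.05265 / 0.16225 ≈ 0.324
P(coupling fatigue | evidence) ≈ 0.04774 / 0.16225 ≈ 0.294
P(control-valve sticking | evidence) ≈ 0.061864 / 0.16225 ≈ 0.381
The largest is 0.381, so control-valve sticking is most probable.

control-valve sticking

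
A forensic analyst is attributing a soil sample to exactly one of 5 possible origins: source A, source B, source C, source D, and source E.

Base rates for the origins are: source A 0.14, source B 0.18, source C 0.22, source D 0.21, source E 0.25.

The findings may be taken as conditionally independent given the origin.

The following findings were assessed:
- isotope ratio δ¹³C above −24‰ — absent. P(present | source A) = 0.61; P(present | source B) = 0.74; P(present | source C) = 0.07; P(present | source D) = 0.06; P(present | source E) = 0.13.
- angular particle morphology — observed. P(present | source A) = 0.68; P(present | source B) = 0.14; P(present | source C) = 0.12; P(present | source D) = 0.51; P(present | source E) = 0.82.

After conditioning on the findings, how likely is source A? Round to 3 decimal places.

0.107

By Bayes' rule with conditional independence, the unnormalized weight for each hypothesis is prior × ∏ likelihoods (using 1 − P(present | H) for each absent finding):
  source A: 0.14 × (1 − 0.61) × 0.68 = 0.037128
  source B: 0.18 × (1 − 0.74) × 0.14 = 0.006552
  source C: 0.22 × (1 − 0.07) × 0.12 = 0.024552
  source D: 0.21 × (1 − 0.06) × 0.51 = 0.10067
  source E: 0.25 × (1 − 0.13) × 0.82 = 0.17835
Normalizing constant Z = 0.037128 + 0.006552 + 0.024552 + 0.10067 + 0.17835 = 0.34726.
P(source A | evidence) = 0.037128 / 0.34726 ≈ 0.107.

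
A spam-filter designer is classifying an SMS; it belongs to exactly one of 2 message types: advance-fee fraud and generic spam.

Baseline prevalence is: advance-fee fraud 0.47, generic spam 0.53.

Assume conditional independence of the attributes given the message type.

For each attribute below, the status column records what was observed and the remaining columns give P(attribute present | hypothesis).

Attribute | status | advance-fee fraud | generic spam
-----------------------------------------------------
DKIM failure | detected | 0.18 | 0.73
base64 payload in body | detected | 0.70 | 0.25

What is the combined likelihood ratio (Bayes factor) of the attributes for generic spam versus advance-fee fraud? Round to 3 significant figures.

1.45

Take the product of per-attribute likelihoods under each hypothesis, then divide.
  generic spam: 0.73 × 0.25 = 0.1825
  advance-fee fraud: 0.18 × 0.70 = 0.126
Bayes factor = 0.1825 / 0.126 ≈ 1.45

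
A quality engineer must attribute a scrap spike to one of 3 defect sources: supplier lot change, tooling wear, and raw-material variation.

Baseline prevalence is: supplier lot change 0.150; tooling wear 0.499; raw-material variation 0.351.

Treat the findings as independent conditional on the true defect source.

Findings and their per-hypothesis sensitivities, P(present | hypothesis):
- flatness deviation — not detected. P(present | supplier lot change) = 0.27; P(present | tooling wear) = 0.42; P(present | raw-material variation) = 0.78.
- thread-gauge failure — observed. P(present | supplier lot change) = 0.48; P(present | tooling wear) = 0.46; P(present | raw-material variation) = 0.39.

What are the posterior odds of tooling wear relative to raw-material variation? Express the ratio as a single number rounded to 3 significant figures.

4.42

The normalizing constant cancels in an odds ratio, so compute prior × likelihood for the two hypotheses only (using 1 − P(present | H) for each absent finding):
  tooling wear: 0.499 × (1 − 0.42) × 0.46 = 0.13313
  raw-material variation: 0.351 × (1 − 0.78) × 0.39 = 0.030116
Odds(tooling wear : raw-material variation) = 0.13313 / 0.030116 ≈ 4.42.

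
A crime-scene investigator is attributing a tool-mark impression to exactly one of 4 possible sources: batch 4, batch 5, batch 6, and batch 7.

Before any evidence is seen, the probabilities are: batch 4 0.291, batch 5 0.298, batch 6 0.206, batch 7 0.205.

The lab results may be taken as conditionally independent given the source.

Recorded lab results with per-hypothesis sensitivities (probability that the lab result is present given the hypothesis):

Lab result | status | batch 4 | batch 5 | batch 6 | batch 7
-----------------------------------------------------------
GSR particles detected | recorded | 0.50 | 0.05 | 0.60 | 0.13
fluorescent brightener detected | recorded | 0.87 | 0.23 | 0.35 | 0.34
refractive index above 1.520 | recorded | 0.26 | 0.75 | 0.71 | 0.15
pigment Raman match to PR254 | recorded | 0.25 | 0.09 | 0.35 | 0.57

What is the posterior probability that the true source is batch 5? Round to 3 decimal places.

Multiply each prior by the joint likelihood of the lab result pattern:
  batch 4: 0.291 × 0.50 × 0.87 × 0.26 × 0.25 = 0.008228
  batch 5: 0.298 × 0.05 × 0.23 × 0.75 × 0.09 = 0.00023132
  batch 6: 0.206 × 0.60 × 0.35 × 0.71 × 0.35 = 0.01075
  batch 7: 0.205 × 0.13 × 0.34 × 0.15 × 0.57 = 0.00077472
The unnormalized weights sum to 0.019984.
P(batch 5 | evidence) = 0.00023132 / 0.019984 ≈ 0.012.

0.012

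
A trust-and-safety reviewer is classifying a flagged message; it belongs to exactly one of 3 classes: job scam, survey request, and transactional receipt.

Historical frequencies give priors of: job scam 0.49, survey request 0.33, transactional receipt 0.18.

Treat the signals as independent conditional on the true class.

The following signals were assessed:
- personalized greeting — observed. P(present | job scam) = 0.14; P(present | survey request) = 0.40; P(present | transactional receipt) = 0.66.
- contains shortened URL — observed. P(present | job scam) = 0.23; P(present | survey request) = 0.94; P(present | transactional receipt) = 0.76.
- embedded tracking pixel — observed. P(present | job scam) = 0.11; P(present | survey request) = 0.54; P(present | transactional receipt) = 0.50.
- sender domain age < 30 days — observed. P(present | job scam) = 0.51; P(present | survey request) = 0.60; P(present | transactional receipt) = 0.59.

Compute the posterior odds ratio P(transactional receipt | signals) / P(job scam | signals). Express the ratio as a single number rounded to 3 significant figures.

The normalizing constant cancels in an odds ratio, so compute prior × likelihood for the two hypotheses only:
  transactional receipt: 0.18 × 0.66 × 0.76 × 0.50 × 0.59 = 0.026635
  job scam: 0.49 × 0.14 × 0.23 × 0.11 × 0.51 = 0.00088515
Odds(transactional receipt : job scam) = 0.026635 / 0.00088515 ≈ 30.1.

30.1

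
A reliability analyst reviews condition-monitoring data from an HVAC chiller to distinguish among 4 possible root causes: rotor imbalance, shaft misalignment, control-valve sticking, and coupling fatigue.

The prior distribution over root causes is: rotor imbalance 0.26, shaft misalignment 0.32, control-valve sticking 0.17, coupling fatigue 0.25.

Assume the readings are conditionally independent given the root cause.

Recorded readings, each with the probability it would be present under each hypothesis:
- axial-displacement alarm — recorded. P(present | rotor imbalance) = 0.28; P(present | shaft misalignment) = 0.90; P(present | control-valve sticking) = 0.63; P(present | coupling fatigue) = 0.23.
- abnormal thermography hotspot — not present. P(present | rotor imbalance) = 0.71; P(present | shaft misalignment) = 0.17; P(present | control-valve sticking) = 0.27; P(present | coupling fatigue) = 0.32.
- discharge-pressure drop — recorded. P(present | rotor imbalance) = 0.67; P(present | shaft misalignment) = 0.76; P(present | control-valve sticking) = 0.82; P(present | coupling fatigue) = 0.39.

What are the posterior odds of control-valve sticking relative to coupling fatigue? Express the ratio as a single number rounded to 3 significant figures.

The normalizing constant cancels in an odds ratio, so compute prior × likelihood for the two hypotheses only (using 1 − P(present | H) for each absent reading):
  control-valve sticking: 0.17 × 0.63 × (1 − 0.27) × 0.82 = 0.06411
  coupling fatigue: 0.25 × 0.23 × (1 − 0.32) × 0.39 = 0.015249
Posterior odds = 0.06411 / 0.015249 ≈ 4.20.

4.20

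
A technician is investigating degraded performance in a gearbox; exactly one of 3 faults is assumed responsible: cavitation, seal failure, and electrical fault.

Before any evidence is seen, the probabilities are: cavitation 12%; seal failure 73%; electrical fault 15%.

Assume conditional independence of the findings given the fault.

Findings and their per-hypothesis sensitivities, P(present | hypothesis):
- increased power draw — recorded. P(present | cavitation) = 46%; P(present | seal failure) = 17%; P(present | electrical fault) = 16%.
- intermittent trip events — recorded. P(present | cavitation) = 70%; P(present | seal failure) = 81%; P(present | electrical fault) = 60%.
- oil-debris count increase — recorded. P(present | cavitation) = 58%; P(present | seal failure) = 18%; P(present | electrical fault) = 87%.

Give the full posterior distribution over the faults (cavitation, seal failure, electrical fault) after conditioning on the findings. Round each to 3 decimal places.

0.423, 0.341, 0.236

Multiply each prior by the joint likelihood of the evidence pattern:
  cavitation: 0.12 × 0.46 × 0.70 × 0.58 = 0.022411
  seal failure: 0.73 × 0.17 × 0.81 × 0.18 = 0.018094
  electrical fault: 0.15 × 0.16 × 0.60 × 0.87 = 0.012528
Marginal likelihood of the evidence = 0.053033.
P(cavitation | evidence) = 0.022411 / 0.053033 ≈ 0.423
P(seal failure | evidence) = 0.018094 / 0.053033 ≈ 0.341
P(electrical fault | evidence) = 0.012528 / 0.053033 ≈ 0.236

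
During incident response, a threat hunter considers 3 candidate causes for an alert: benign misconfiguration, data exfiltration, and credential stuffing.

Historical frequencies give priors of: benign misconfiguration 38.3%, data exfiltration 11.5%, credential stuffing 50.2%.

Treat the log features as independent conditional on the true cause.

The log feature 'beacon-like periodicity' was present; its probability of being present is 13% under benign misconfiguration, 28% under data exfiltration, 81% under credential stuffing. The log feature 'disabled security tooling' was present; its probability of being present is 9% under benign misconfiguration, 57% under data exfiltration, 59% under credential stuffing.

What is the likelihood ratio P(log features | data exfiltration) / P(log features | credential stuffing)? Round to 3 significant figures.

0.334

The Bayes factor is the ratio of the joint likelihoods of the log feature pattern under the two hypotheses.
  data exfiltration: 0.28 × 0.57 = 0.1596
  credential stuffing: 0.81 × 0.59 = 0.4779
Bayes factor = 0.1596 / 0.4779 ≈ 0.334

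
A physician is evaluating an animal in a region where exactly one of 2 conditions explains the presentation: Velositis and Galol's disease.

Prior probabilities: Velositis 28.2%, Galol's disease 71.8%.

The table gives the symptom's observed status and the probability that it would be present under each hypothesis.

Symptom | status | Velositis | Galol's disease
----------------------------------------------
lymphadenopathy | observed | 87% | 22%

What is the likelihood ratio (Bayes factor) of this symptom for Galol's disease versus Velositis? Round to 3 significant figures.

Likelihood of this symptom under each hypothesis:
  Galol's disease: 0.22
  Velositis: 0.87
Bayes factor = 0.22 / 0.87 ≈ 0.253

0.253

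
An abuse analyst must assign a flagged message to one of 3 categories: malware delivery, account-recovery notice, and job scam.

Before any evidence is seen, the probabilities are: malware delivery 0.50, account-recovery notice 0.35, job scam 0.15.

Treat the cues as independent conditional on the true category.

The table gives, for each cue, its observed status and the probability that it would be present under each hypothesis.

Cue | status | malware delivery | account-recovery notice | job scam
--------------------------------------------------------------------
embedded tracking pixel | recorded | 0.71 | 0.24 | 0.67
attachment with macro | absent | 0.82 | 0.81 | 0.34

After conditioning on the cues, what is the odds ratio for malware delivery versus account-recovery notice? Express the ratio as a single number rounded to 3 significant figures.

4.00

Posterior odds equal prior odds times the likelihood ratio; only the two competing hypotheses matter (using 1 − P(present | H) for each absent cue).
  malware delivery: 0.50 × 0.71 × (1 − 0.82) = 0.0639
  account-recovery notice: 0.35 × 0.24 × (1 − 0.81) = 0.01596
Posterior odds = 0.0639 / 0.01596 ≈ 4.00.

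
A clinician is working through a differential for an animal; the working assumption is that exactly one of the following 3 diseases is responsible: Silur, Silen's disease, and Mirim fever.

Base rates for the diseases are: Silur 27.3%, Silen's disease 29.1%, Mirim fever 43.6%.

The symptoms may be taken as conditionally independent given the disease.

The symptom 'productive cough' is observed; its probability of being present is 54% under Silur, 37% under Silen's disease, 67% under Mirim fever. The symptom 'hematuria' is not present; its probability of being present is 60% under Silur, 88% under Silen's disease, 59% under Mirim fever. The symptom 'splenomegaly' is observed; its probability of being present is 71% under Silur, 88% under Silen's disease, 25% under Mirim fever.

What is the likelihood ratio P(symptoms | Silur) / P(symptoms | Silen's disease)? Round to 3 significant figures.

3.93

Joint likelihood of the symptom pattern under each hypothesis (using 1 − P(present | H) for each absent symptom):
  Silur: 0.54 × (1 − 0.60) × 0.71 = 0.15336
  Silen's disease: 0.37 × (1 − 0.88) × 0.88 = 0.039072
Bayes factor = 0.15336 / 0.039072 ≈ 3.93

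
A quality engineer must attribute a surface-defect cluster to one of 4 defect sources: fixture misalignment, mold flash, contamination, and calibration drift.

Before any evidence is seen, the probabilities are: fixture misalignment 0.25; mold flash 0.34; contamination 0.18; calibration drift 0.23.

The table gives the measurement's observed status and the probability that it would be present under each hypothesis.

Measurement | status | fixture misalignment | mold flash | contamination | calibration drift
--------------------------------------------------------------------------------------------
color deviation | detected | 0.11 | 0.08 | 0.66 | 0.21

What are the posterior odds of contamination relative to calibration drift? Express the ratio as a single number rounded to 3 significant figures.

2.46

Unnormalized posterior weight (prior times the measurement likelihood) for each of the two hypotheses:
  contamination: 0.18 × 0.66 = 0.1188
  calibration drift: 0.23 × 0.21 = 0.0483
Posterior odds = 0.1188 / 0.0483 ≈ 2.46.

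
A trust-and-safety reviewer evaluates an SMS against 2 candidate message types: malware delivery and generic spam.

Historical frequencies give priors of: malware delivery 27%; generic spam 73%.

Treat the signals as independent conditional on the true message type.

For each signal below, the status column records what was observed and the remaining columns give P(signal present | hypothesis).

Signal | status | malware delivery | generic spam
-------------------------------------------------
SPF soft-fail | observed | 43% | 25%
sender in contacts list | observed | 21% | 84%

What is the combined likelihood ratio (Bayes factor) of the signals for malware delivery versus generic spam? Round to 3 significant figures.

Joint likelihood of the signal pattern under each hypothesis:
  malware delivery: 0.43 × 0.21 = 0.0903
  generic spam: 0.25 × 0.84 = 0.21
Bayes factor = 0.0903 / 0.21 ≈ 0.430

0.430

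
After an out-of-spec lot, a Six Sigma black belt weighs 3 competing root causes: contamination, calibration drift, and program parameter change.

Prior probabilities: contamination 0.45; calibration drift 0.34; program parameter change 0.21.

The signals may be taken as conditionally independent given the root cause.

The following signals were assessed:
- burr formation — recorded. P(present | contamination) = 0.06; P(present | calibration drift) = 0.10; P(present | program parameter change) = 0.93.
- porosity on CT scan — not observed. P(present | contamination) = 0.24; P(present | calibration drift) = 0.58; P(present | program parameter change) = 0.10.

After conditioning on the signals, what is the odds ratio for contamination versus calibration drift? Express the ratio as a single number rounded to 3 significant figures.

Unnormalized posterior weight (prior times the signal likelihoods) for each of the two hypotheses (using 1 − P(present | H) for each absent signal):
  contamination: 0.45 × 0.06 × (1 − 0.24) = 0.02052
  calibration drift: 0.34 × 0.10 × (1 − 0.58) = 0.01428
Odds(contamination : calibration drift) = 0.02052 / 0.01428 ≈ 1.44.

1.44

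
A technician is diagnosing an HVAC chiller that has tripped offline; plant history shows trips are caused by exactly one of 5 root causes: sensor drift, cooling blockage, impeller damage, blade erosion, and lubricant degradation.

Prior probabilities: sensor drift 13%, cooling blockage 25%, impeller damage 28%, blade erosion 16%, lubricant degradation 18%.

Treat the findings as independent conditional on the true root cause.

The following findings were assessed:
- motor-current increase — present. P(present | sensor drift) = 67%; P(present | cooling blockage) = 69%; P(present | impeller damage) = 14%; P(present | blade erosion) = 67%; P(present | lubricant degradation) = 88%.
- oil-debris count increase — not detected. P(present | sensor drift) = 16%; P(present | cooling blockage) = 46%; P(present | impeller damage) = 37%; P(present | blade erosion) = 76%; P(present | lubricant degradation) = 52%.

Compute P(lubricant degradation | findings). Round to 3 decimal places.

0.260

For each hypothesis, the unnormalized posterior weight is prior × product of the finding likelihoods (using 1 − P(present | H) for each absent finding):
  sensor drift: 0.13 × 0.67 × (1 − 0.16) = 0.073164
  cooling blockage: 0.25 × 0.69 × (1 − 0.46) = 0.09315
  impeller damage: 0.28 × 0.14 × (1 − 0.37) = 0.024696
  blade erosion: 0.16 × 0.67 × (1 − 0.76) = 0.025728
  lubricant degradation: 0.18 × 0.88 × (1 − 0.52) = 0.076032
The unnormalized weights sum to 0.29277.
P(lubricant degradation | evidence) = 0.076032 / 0.29277 ≈ 0.260.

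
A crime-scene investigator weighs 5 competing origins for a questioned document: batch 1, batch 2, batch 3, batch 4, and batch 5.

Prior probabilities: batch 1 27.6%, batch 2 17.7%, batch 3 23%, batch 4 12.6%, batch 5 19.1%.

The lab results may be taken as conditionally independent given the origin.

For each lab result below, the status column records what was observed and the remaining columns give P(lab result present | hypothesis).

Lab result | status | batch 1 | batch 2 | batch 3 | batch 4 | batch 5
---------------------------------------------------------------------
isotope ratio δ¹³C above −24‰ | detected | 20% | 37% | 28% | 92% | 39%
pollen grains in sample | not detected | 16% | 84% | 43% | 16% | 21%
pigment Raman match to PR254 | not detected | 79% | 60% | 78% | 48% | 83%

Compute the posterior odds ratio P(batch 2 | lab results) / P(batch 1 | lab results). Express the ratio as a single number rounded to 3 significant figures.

0.430

Posterior odds equal prior odds times the likelihood ratio; only the two competing hypotheses matter (using 1 − P(present | H) for each absent lab result).
  batch 2: 0.177 × 0.37 × (1 − 0.84) × (1 − 0.60) = 0.0041914
  batch 1: 0.276 × 0.20 × (1 − 0.16) × (1 − 0.79) = 0.0097373
Odds(batch 2 : batch 1) = 0.0041914 / 0.0097373 ≈ 0.430.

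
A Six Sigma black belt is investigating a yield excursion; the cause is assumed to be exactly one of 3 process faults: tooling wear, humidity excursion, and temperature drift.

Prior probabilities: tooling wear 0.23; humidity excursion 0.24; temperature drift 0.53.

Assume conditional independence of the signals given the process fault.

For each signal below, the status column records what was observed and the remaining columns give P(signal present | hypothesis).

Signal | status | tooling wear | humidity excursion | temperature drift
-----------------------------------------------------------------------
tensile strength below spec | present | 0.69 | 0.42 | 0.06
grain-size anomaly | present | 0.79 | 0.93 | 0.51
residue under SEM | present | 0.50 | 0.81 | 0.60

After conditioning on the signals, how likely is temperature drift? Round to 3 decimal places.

0.066

By Bayes' rule with conditional independence, the unnormalized weight for each hypothesis is prior × ∏ likelihoods:
  tooling wear: 0.23 × 0.69 × 0.79 × 0.50 = 0.062687
  humidity excursion: 0.24 × 0.42 × 0.93 × 0.81 = 0.075933
  temperature drift: 0.53 × 0.06 × 0.51 × 0.60 = 0.0097308
The unnormalized weights sum to 0.14835.
P(temperature drift | evidence) = 0.0097308 / 0.14835 ≈ 0.066.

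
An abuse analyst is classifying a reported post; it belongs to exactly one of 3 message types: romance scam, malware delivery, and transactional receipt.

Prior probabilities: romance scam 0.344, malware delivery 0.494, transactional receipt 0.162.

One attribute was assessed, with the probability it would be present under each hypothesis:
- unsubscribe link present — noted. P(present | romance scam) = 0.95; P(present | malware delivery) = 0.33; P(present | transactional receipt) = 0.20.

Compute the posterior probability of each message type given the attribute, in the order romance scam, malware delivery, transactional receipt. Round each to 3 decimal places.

0.626, 0.312, 0.062

Multiply each prior by the likelihood of the attribute:
  romance scam: 0.344 × 0.95 = 0.3268
  malware delivery: 0.494 × 0.33 = 0.16302
  transactional receipt: 0.162 × 0.20 = 0.0324
Marginal likelihood of the evidence = 0.52222.
P(romance scam | evidence) = 0.3268 / 0.52222 ≈ 0.626
P(malware delivery | evidence) = 0.16302 / 0.52222 ≈ 0.312
P(transactional receipt | evidence) = 0.0324 / 0.52222 ≈ 0.062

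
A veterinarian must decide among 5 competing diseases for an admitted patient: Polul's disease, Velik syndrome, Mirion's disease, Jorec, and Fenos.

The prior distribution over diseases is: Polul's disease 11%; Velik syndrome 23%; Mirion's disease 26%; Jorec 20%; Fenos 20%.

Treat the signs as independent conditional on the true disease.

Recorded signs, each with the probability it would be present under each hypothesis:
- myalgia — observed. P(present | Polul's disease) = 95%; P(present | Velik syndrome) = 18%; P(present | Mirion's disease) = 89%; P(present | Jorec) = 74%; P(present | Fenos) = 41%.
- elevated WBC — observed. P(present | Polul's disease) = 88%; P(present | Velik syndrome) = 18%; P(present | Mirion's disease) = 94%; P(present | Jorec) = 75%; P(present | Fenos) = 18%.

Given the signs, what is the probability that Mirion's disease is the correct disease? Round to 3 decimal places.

Multiply each prior by the joint likelihood of the sign pattern:
  Polul's disease: 0.11 × 0.95 × 0.88 = 0.09196
  Velik syndrome: 0.23 × 0.18 × 0.18 = 0.007452
  Mirion's disease: 0.26 × 0.89 × 0.94 = 0.21752
  Jorec: 0.20 × 0.74 × 0.75 = 0.111
  Fenos: 0.20 × 0.41 × 0.18 = 0.01476
Marginal likelihood of the evidence = 0.44269.
P(Mirion's disease | evidence) = 0.21752 / 0.44269 ≈ 0.491.

0.491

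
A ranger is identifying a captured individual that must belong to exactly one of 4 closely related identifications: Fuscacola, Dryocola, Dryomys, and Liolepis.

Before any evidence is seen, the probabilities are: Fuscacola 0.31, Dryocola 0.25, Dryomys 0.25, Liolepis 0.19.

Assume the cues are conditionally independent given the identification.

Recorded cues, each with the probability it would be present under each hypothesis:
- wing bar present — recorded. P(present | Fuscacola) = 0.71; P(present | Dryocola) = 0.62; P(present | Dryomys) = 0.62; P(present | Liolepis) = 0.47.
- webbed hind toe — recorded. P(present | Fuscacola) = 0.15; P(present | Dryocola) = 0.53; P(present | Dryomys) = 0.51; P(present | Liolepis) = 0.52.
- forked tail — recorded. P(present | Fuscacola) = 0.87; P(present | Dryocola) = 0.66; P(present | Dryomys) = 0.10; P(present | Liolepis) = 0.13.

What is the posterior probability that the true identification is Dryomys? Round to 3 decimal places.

Multiply each prior by the joint likelihood of the cue pattern:
  Fuscacola: 0.31 × 0.71 × 0.15 × 0.87 = 0.028723
  Dryocola: 0.25 × 0.62 × 0.53 × 0.66 = 0.054219
  Dryomys: 0.25 × 0.62 × 0.51 × 0.10 = 0.007905
  Liolepis: 0.19 × 0.47 × 0.52 × 0.13 = 0.0060367
Marginal likelihood of the evidence = 0.096884.
P(Dryomys | evidence) = 0.007905 / 0.096884 ≈ 0.082.

0.082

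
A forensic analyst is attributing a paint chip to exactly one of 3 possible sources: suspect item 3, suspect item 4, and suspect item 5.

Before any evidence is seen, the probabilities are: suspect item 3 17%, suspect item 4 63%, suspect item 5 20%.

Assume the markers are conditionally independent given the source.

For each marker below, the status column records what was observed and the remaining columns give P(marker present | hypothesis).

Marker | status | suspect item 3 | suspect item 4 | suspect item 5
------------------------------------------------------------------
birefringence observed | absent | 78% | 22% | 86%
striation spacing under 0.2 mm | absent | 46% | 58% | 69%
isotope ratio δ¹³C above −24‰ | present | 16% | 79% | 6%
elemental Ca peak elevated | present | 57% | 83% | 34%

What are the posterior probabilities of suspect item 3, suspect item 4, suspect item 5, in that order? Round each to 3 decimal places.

0.013, 0.985, 0.001

Multiply each prior by the joint likelihood of the marker pattern (using 1 − P(present | H) for each absent marker):
  suspect item 3: 0.17 × (1 − 0.78) × (1 − 0.46) × 0.16 × 0.57 = 0.0018419
  suspect item 4: 0.63 × (1 − 0.22) × (1 − 0.58) × 0.79 × 0.83 = 0.13533
  suspect item 5: 0.20 × (1 − 0.86) × (1 − 0.69) × 0.06 × 0.34 = 0.00017707
Normalizing constant Z = 0.0018419 + 0.13533 + 0.00017707 = 0.13735.
P(suspect item 3 | evidence) = 0.0018419 / 0.13735 ≈ 0.013
P(suspect item 4 | evidence) = 0.13533 / 0.13735 ≈ 0.985
P(suspect item 5 | evidence) = 0.00017707 / 0.13735 ≈ 0.001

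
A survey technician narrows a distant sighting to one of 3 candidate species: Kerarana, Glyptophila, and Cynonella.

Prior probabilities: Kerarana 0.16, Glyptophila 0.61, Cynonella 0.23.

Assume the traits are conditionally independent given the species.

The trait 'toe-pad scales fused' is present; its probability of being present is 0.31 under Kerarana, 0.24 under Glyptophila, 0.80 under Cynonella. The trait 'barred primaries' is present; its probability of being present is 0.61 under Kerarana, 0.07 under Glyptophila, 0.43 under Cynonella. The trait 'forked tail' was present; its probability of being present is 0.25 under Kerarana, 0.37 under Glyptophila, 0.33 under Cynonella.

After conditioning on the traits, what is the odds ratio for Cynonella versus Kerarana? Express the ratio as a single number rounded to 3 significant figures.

3.45

The normalizing constant cancels in an odds ratio, so compute prior × likelihood for the two hypotheses only:
  Cynonella: 0.23 × 0.80 × 0.43 × 0.33 = 0.02611
  Kerarana: 0.16 × 0.31 × 0.61 × 0.25 = 0.007564
Posterior odds = 0.02611 / 0.007564 ≈ 3.45.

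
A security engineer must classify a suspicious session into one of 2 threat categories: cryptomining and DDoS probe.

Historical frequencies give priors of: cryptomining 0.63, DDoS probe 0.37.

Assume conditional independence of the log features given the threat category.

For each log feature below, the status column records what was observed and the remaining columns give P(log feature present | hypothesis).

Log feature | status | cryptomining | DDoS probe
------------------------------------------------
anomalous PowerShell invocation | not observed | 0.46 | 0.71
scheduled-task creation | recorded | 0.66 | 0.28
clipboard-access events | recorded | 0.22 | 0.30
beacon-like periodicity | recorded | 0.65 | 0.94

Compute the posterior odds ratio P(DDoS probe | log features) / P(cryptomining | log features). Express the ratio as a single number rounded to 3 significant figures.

0.264

The normalizing constant cancels in an odds ratio, so compute prior × likelihood for the two hypotheses only (using 1 − P(present | H) for each absent log feature):
  DDoS probe: 0.37 × (1 − 0.71) × 0.28 × 0.30 × 0.94 = 0.0084724
  cryptomining: 0.63 × (1 − 0.46) × 0.66 × 0.22 × 0.65 = 0.032108
Odds(DDoS probe : cryptomining) = 0.0084724 / 0.032108 ≈ 0.264.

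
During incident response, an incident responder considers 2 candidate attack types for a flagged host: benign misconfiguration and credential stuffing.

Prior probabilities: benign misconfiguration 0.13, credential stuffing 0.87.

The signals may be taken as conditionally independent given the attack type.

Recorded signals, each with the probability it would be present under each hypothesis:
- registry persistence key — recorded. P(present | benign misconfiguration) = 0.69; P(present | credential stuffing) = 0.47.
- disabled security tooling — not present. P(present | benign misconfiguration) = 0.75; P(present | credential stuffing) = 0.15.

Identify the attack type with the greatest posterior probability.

By Bayes' rule with conditional independence, the unnormalized weight for each hypothesis is prior × ∏ likelihoods (using 1 − P(present | H) for each absent signal):
  benign misconfiguration: 0.13 × 0.69 × (1 − 0.75) = 0.022425
  credential stuffing: 0.87 × 0.47 × (1 − 0.15) = 0.34756
Normalizing constant Z = 0.022425 + 0.34756 = 0.36999.
P(benign misconfiguration | evidence) ≈ 0.022425 / 0.36999 ≈ 0.061
P(credential stuffing | evidence) ≈ 0.34756 / 0.36999 ≈ 0.939
The largest is 0.939, so credential stuffing is most probable.

credential stuffing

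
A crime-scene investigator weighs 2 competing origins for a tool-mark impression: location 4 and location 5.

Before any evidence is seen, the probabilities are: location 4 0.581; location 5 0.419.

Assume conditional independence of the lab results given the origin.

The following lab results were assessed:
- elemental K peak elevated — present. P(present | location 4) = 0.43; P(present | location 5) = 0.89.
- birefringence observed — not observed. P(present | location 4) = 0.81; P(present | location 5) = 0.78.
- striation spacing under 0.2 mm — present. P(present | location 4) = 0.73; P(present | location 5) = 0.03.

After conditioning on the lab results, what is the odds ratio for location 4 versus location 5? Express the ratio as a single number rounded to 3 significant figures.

The normalizing constant cancels in an odds ratio, so compute prior × likelihood for the two hypotheses only (using 1 − P(present | H) for each absent lab result):
  location 4: 0.581 × 0.43 × (1 − 0.81) × 0.73 = 0.034651
  location 5: 0.419 × 0.89 × (1 − 0.78) × 0.03 = 0.0024612
Odds(location 4 : location 5) = 0.034651 / 0.0024612 ≈ 14.1.

14.1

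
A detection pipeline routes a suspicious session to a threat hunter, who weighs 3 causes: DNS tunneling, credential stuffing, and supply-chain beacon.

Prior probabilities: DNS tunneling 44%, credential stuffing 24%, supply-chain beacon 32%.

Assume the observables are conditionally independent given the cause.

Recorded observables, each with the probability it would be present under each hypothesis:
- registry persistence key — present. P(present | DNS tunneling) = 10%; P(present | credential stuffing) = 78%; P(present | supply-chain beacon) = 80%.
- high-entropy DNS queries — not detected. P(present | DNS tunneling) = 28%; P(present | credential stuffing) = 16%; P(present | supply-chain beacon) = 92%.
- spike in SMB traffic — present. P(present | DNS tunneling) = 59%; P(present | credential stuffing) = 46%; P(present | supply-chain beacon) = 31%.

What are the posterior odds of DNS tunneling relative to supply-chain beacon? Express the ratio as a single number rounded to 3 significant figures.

Unnormalized posterior weight (prior times the observable likelihoods) for each of the two hypotheses (using 1 − P(present | H) for each absent observable):
  DNS tunneling: 0.44 × 0.10 × (1 − 0.28) × 0.59 = 0.018691
  supply-chain beacon: 0.32 × 0.80 × (1 − 0.92) × 0.31 = 0.0063488
Posterior odds = 0.018691 / 0.0063488 ≈ 2.94.

2.94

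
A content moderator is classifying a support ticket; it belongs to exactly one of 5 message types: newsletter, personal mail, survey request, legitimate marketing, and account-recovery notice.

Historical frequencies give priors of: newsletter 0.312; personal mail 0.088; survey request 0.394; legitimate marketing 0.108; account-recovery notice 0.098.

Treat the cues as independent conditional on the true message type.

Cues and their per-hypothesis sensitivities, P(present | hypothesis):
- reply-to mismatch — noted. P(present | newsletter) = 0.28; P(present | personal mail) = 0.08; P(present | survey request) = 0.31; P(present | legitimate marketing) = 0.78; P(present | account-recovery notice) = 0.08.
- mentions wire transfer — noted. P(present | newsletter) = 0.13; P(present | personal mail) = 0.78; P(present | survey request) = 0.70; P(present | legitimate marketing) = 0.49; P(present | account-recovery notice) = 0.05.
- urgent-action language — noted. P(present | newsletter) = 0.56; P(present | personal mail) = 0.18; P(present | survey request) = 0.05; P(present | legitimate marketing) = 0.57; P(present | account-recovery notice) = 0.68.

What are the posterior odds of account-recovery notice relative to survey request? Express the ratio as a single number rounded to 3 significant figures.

The normalizing constant cancels in an odds ratio, so compute prior × likelihood for the two hypotheses only:
  account-recovery notice: 0.098 × 0.08 × 0.05 × 0.68 = 0.00026656
  survey request: 0.394 × 0.31 × 0.70 × 0.05 = 0.0042749
Posterior odds = 0.00026656 / 0.0042749 ≈ 0.0624.

0.0624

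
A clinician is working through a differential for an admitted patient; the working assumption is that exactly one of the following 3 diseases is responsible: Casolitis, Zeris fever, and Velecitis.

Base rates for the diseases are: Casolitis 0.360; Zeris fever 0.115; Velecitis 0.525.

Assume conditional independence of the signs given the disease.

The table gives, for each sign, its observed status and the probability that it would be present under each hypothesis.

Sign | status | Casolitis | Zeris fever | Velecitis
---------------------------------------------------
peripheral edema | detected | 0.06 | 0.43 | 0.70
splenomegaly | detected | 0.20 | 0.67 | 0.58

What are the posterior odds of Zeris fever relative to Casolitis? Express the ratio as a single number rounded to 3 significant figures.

The normalizing constant cancels in an odds ratio, so compute prior × likelihood for the two hypotheses only:
  Zeris fever: 0.115 × 0.43 × 0.67 = 0.033132
  Casolitis: 0.360 × 0.06 × 0.20 = 0.00432
Posterior odds = 0.033132 / 0.00432 ≈ 7.67.

7.67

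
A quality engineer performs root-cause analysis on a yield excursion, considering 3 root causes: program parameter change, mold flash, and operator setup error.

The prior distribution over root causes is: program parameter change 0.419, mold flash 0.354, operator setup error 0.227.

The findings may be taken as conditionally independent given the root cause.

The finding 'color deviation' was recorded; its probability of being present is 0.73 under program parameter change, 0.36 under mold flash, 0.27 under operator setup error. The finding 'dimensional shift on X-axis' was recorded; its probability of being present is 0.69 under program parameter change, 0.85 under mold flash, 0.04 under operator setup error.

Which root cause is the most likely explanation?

By Bayes' rule with conditional independence, the unnormalized weight for each hypothesis is prior × ∏ likelihoods:
  program parameter change: 0.419 × 0.73 × 0.69 = 0.21105
  mold flash: 0.354 × 0.36 × 0.85 = 0.10832
  operator setup error: 0.227 × 0.27 × 0.04 = 0.0024516
Marginal likelihood of the evidence = 0.32183.
P(program parameter change | evidence) ≈ 0.21105 / 0.32183 ≈ 0.656
P(mold flash | evidence) ≈ 0.10832 / 0.32183 ≈ 0.337
P(operator setup error | evidence) ≈ 0.0024516 / 0.32183 ≈ 0.008
The largest is 0.656, so program parameter change is most probable.

program parameter change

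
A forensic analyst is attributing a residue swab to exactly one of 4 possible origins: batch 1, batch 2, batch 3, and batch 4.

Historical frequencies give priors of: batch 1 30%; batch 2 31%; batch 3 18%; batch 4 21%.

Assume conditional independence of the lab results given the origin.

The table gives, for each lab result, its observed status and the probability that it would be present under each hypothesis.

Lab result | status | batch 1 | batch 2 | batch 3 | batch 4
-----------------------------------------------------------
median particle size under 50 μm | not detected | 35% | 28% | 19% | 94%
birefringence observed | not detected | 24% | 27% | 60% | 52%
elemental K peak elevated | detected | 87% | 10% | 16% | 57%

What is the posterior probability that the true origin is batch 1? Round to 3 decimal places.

0.816

For each hypothesis, the unnormalized posterior weight is prior × product of the lab result likelihoods (using 1 − P(present | H) for each absent lab result):
  batch 1: 0.30 × (1 − 0.35) × (1 − 0.24) × 0.87 = 0.12893
  batch 2: 0.31 × (1 − 0.28) × (1 − 0.27) × 0.10 = 0.016294
  batch 3: 0.18 × (1 − 0.19) × (1 − 0.60) × 0.16 = 0.0093312
  batch 4: 0.21 × (1 − 0.94) × (1 − 0.52) × 0.57 = 0.0034474
The unnormalized weights sum to 0.15801.
P(batch 1 | evidence) = 0.12893 / 0.15801 ≈ 0.816.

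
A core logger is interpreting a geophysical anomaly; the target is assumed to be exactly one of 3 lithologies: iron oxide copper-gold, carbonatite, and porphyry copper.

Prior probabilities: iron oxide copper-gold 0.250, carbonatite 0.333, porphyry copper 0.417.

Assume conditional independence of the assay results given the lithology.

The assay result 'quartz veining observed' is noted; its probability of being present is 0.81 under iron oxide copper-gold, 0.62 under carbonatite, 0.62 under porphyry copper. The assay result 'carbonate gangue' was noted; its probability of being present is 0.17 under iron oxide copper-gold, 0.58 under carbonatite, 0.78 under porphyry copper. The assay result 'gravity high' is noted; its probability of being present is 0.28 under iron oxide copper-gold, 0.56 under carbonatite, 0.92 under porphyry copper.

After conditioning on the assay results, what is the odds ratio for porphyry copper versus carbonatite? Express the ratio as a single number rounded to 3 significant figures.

The normalizing constant cancels in an odds ratio, so compute prior × likelihood for the two hypotheses only:
  porphyry copper: 0.417 × 0.62 × 0.78 × 0.92 = 0.18553
  carbonatite: 0.333 × 0.62 × 0.58 × 0.56 = 0.067058
Odds(porphyry copper : carbonatite) = 0.18553 / 0.067058 ≈ 2.77.

2.77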